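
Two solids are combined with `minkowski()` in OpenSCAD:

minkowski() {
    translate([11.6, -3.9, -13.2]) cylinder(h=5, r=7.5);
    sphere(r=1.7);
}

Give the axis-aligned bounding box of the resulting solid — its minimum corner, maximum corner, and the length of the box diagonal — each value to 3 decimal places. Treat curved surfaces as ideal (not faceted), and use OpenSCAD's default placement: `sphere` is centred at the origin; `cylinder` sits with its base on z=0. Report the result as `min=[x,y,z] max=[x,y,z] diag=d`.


min=[2.400,-13.100,-14.900] max=[20.800,5.300,-6.500] diag=27.344

A = translate([11.6, -3.9, -13.2]) cylinder(h=5, r=7.5) → bbox [4.1,-11.4,-13.2] .. [19.1,3.6,-8.2]
B = sphere(r=1.7) → bbox [-1.7,-1.7,-1.7] .. [1.7,1.7,1.7]
lo = A.lo+B.lo = [4.1-1.7, -11.4-1.7, -13.2-1.7] = [2.400,-13.100,-14.900]
hi = A.hi+B.hi = [19.1+1.7, 3.6+1.7, -8.2+1.7] = [20.800,5.300,-6.500]
diag = √(18.4²+18.4²+8.4²) = √747.68 = 27.344


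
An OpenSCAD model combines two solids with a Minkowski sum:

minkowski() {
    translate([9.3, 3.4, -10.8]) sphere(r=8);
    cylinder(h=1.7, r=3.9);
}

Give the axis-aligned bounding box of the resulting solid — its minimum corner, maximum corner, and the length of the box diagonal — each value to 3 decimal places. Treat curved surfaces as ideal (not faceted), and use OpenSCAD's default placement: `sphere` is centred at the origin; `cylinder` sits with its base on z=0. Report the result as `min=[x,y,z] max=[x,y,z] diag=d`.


A = translate([9.3, 3.4, -10.8]) sphere(r=8) → bbox [1.3,-4.6,-18.8] .. [17.3,11.4,-2.8]
B = cylinder(h=1.7, r=3.9) → bbox [-3.9,-3.9,0] .. [3.9,3.9,1.7]
lo = A.lo+B.lo = [1.3-3.9, -4.6-3.9, -18.8+0] = [-2.600,-8.500,-18.800]
hi = A.hi+B.hi = [17.3+3.9, 11.4+3.9, -2.8+1.7] = [21.200,15.300,-1.100]
diag = √(23.8²+23.8²+17.7²) = √1446.17 = 38.029

min=[-2.600,-8.500,-18.800] max=[21.200,15.300,-1.100] diag=38.029


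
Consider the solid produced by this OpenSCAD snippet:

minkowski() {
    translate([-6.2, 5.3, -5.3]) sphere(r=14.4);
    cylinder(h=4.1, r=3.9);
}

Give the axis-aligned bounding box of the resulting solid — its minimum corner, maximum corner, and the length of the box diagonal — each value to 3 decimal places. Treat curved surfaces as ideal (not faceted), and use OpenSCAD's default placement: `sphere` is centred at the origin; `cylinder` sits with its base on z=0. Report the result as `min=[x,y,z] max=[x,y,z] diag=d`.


min=[-24.500,-13.000,-19.700] max=[12.100,23.600,13.200] diag=61.331

A = translate([-6.2, 5.3, -5.3]) sphere(r=14.4) → bbox [-20.6,-9.1,-19.7] .. [8.2,19.7,9.1]
B = cylinder(h=4.1, r=3.9) → bbox [-3.9,-3.9,0] .. [3.9,3.9,4.1]
lo = A.lo+B.lo = [-20.6-3.9, -9.1-3.9, -19.7+0] = [-24.500,-13.000,-19.700]
hi = A.hi+B.hi = [8.2+3.9, 19.7+3.9, 9.1+4.1] = [12.100,23.600,13.200]
diag = √(36.6²+36.6²+32.9²) = √3761.53 = 61.331


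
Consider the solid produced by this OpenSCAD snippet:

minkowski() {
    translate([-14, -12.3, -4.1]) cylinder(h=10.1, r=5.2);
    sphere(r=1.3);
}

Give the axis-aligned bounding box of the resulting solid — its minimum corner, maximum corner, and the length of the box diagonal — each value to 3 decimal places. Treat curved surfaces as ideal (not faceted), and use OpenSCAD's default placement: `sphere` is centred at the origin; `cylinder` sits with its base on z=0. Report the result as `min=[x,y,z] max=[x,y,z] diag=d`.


min=[-20.500,-18.800,-5.400] max=[-7.500,-5.800,7.300] diag=22.345

A = translate([-14, -12.3, -4.1]) cylinder(h=10.1, r=5.2) → bbox [-19.2,-17.5,-4.1] .. [-8.8,-7.1,6]
B = sphere(r=1.3) → bbox [-1.3,-1.3,-1.3] .. [1.3,1.3,1.3]
lo = A.lo+B.lo = [-19.2-1.3, -17.5-1.3, -4.1-1.3] = [-20.500,-18.800,-5.400]
hi = A.hi+B.hi = [-8.8+1.3, -7.1+1.3, 6+1.3] = [-7.500,-5.800,7.300]
diag = √(13²+13²+12.7²) = √499.29 = 22.345


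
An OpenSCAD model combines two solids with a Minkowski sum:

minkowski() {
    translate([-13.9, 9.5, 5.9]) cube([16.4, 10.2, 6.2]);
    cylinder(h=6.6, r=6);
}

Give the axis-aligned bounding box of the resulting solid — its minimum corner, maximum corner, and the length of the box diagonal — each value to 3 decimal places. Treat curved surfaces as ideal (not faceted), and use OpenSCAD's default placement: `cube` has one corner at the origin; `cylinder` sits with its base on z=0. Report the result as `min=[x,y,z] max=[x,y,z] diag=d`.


A = translate([-13.9, 9.5, 5.9]) cube([16.4, 10.2, 6.2]) → bbox [-13.9,9.5,5.9] .. [2.5,19.7,12.1]
B = cylinder(h=6.6, r=6) → bbox [-6,-6,0] .. [6,6,6.6]
lo = A.lo+B.lo = [-13.9-6, 9.5-6, 5.9+0] = [-19.900,3.500,5.900]
hi = A.hi+B.hi = [2.5+6, 19.7+6, 12.1+6.6] = [8.500,25.700,18.700]
diag = √(28.4²+22.2²+12.8²) = √1463.24 = 38.252

min=[-19.900,3.500,5.900] max=[8.500,25.700,18.700] diag=38.252


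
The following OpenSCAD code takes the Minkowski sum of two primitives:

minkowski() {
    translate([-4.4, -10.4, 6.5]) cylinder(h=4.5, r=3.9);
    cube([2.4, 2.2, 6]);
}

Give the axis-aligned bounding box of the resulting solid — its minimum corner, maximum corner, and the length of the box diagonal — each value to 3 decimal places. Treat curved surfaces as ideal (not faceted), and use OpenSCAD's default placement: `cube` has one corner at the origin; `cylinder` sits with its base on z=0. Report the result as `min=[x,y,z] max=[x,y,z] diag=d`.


A = translate([-4.4, -10.4, 6.5]) cylinder(h=4.5, r=3.9) → bbox [-8.3,-14.3,6.5] .. [-0.5,-6.5,11]
B = cube([2.4, 2.2, 6]) → bbox [0,0,0] .. [2.4,2.2,6]
lo = A.lo+B.lo = [-8.3+0, -14.3+0, 6.5+0] = [-8.300,-14.300,6.500]
hi = A.hi+B.hi = [-0.5+2.4, -6.5+2.2, 11+6] = [1.900,-4.300,17.000]
diag = √(10.2²+10²+10.5²) = √314.29 = 17.728

min=[-8.300,-14.300,6.500] max=[1.900,-4.300,17.000] diag=17.728


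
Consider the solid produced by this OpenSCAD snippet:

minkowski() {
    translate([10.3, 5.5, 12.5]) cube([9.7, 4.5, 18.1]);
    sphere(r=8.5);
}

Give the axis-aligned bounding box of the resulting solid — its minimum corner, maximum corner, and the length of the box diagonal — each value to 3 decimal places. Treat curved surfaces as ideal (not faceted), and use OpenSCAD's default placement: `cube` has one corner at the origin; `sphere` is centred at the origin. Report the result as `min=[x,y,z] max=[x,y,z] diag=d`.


min=[1.800,-3.000,4.000] max=[28.500,18.500,39.100] diag=49.063

A = translate([10.3, 5.5, 12.5]) cube([9.7, 4.5, 18.1]) → bbox [10.3,5.5,12.5] .. [20,10,30.6]
B = sphere(r=8.5) → bbox [-8.5,-8.5,-8.5] .. [8.5,8.5,8.5]
lo = A.lo+B.lo = [10.3-8.5, 5.5-8.5, 12.5-8.5] = [1.800,-3.000,4.000]
hi = A.hi+B.hi = [20+8.5, 10+8.5, 30.6+8.5] = [28.500,18.500,39.100]
diag = √(26.7²+21.5²+35.1²) = √2407.15 = 49.063


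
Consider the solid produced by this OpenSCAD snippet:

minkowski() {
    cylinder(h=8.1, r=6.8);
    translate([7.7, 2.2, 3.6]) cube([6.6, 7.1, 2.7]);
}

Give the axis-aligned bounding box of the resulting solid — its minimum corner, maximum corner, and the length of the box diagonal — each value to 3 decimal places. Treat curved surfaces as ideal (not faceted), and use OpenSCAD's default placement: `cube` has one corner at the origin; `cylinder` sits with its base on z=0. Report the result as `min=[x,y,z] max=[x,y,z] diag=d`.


min=[0.900,-4.600,3.600] max=[21.100,16.100,14.400] diag=30.873

A = translate([7.7, 2.2, 3.6]) cube([6.6, 7.1, 2.7]) → bbox [7.7,2.2,3.6] .. [14.3,9.3,6.3]
B = cylinder(h=8.1, r=6.8) → bbox [-6.8,-6.8,0] .. [6.8,6.8,8.1]
lo = A.lo+B.lo = [7.7-6.8, 2.2-6.8, 3.6+0] = [0.900,-4.600,3.600]
hi = A.hi+B.hi = [14.3+6.8, 9.3+6.8, 6.3+8.1] = [21.100,16.100,14.400]
diag = √(20.2²+20.7²+10.8²) = √953.17 = 30.873


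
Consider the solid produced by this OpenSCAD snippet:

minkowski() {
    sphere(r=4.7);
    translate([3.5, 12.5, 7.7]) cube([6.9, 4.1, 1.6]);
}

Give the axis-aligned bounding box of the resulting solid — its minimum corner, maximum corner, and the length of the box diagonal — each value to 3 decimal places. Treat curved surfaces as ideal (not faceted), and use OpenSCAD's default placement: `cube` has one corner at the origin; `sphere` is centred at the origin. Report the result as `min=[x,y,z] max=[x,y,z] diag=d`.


min=[-1.200,7.800,3.000] max=[15.100,21.300,14.000] diag=23.852

A = translate([3.5, 12.5, 7.7]) cube([6.9, 4.1, 1.6]) → bbox [3.5,12.5,7.7] .. [10.4,16.6,9.3]
B = sphere(r=4.7) → bbox [-4.7,-4.7,-4.7] .. [4.7,4.7,4.7]
lo = A.lo+B.lo = [3.5-4.7, 12.5-4.7, 7.7-4.7] = [-1.200,7.800,3.000]
hi = A.hi+B.hi = [10.4+4.7, 16.6+4.7, 9.3+4.7] = [15.100,21.300,14.000]
diag = √(16.3²+13.5²+11²) = √568.94 = 23.852


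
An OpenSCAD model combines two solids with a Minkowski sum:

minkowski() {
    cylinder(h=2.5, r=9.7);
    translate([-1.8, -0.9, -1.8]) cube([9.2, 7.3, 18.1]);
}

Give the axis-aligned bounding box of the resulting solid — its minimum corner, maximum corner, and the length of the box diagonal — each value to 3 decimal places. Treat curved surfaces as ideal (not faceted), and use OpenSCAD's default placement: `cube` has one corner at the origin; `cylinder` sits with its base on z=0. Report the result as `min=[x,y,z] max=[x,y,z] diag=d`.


A = translate([-1.8, -0.9, -1.8]) cube([9.2, 7.3, 18.1]) → bbox [-1.8,-0.9,-1.8] .. [7.4,6.4,16.3]
B = cylinder(h=2.5, r=9.7) → bbox [-9.7,-9.7,0] .. [9.7,9.7,2.5]
lo = A.lo+B.lo = [-1.8-9.7, -0.9-9.7, -1.8+0] = [-11.500,-10.600,-1.800]
hi = A.hi+B.hi = [7.4+9.7, 6.4+9.7, 16.3+2.5] = [17.100,16.100,18.800]
diag = √(28.6²+26.7²+20.6²) = √1955.21 = 44.218

min=[-11.500,-10.600,-1.800] max=[17.100,16.100,18.800] diag=44.218


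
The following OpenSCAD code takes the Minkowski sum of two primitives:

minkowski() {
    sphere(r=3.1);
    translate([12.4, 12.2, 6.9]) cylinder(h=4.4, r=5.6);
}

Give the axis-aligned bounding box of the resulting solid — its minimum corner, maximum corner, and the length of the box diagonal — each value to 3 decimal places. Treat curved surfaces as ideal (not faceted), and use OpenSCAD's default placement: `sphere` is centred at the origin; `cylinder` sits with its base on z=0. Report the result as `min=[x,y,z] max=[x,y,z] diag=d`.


min=[3.700,3.500,3.800] max=[21.100,20.900,14.400] diag=26.793

A = translate([12.4, 12.2, 6.9]) cylinder(h=4.4, r=5.6) → bbox [6.8,6.6,6.9] .. [18,17.8,11.3]
B = sphere(r=3.1) → bbox [-3.1,-3.1,-3.1] .. [3.1,3.1,3.1]
lo = A.lo+B.lo = [6.8-3.1, 6.6-3.1, 6.9-3.1] = [3.700,3.500,3.800]
hi = A.hi+B.hi = [18+3.1, 17.8+3.1, 11.3+3.1] = [21.100,20.900,14.400]
diag = √(17.4²+17.4²+10.6²) = √717.88 = 26.793


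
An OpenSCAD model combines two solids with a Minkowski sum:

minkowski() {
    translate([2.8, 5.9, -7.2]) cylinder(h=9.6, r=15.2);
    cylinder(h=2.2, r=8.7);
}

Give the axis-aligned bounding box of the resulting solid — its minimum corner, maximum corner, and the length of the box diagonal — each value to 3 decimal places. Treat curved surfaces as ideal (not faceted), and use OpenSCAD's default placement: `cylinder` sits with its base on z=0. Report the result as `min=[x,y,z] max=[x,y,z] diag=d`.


A = translate([2.8, 5.9, -7.2]) cylinder(h=9.6, r=15.2) → bbox [-12.4,-9.3,-7.2] .. [18,21.1,2.4]
B = cylinder(h=2.2, r=8.7) → bbox [-8.7,-8.7,0] .. [8.7,8.7,2.2]
lo = A.lo+B.lo = [-12.4-8.7, -9.3-8.7, -7.2+0] = [-21.100,-18.000,-7.200]
hi = A.hi+B.hi = [18+8.7, 21.1+8.7, 2.4+2.2] = [26.700,29.800,4.600]
diag = √(47.8²+47.8²+11.8²) = √4708.92 = 68.622

min=[-21.100,-18.000,-7.200] max=[26.700,29.800,4.600] diag=68.622


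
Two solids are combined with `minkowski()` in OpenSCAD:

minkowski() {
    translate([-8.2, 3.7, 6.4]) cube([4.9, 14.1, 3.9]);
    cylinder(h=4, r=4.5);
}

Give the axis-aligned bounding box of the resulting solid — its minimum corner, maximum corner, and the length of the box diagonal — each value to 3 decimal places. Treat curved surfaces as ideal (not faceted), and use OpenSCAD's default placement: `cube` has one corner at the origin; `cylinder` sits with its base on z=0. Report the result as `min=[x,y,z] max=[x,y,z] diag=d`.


A = translate([-8.2, 3.7, 6.4]) cube([4.9, 14.1, 3.9]) → bbox [-8.2,3.7,6.4] .. [-3.3,17.8,10.3]
B = cylinder(h=4, r=4.5) → bbox [-4.5,-4.5,0] .. [4.5,4.5,4]
lo = A.lo+B.lo = [-8.2-4.5, 3.7-4.5, 6.4+0] = [-12.700,-0.800,6.400]
hi = A.hi+B.hi = [-3.3+4.5, 17.8+4.5, 10.3+4] = [1.200,22.300,14.300]
diag = √(13.9²+23.1²+7.9²) = √789.23 = 28.093

min=[-12.700,-0.800,6.400] max=[1.200,22.300,14.300] diag=28.093


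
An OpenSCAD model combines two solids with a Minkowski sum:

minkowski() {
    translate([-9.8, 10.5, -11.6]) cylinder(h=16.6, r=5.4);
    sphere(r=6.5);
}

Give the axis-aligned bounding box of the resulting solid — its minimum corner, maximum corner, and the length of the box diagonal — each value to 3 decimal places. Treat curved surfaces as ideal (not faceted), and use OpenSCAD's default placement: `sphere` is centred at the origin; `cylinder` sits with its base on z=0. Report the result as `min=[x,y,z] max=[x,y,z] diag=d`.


A = translate([-9.8, 10.5, -11.6]) cylinder(h=16.6, r=5.4) → bbox [-15.2,5.1,-11.6] .. [-4.4,15.9,5]
B = sphere(r=6.5) → bbox [-6.5,-6.5,-6.5] .. [6.5,6.5,6.5]
lo = A.lo+B.lo = [-15.2-6.5, 5.1-6.5, -11.6-6.5] = [-21.700,-1.400,-18.100]
hi = A.hi+B.hi = [-4.4+6.5, 15.9+6.5, 5+6.5] = [2.100,22.400,11.500]
diag = √(23.8²+23.8²+29.6²) = √2009.04 = 44.822

min=[-21.700,-1.400,-18.100] max=[2.100,22.400,11.500] diag=44.822


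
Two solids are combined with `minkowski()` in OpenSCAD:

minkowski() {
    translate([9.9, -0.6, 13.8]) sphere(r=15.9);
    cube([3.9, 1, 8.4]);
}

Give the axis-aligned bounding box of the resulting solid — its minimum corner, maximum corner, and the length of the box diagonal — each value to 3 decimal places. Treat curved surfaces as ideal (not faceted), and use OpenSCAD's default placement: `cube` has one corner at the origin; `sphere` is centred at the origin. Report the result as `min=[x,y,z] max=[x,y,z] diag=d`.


min=[-6.000,-16.500,-2.100] max=[29.700,16.300,38.100] diag=62.979

A = translate([9.9, -0.6, 13.8]) sphere(r=15.9) → bbox [-6,-16.5,-2.1] .. [25.8,15.3,29.7]
B = cube([3.9, 1, 8.4]) → bbox [0,0,0] .. [3.9,1,8.4]
lo = A.lo+B.lo = [-6+0, -16.5+0, -2.1+0] = [-6.000,-16.500,-2.100]
hi = A.hi+B.hi = [25.8+3.9, 15.3+1, 29.7+8.4] = [29.700,16.300,38.100]
diag = √(35.7²+32.8²+40.2²) = √3966.37 = 62.979


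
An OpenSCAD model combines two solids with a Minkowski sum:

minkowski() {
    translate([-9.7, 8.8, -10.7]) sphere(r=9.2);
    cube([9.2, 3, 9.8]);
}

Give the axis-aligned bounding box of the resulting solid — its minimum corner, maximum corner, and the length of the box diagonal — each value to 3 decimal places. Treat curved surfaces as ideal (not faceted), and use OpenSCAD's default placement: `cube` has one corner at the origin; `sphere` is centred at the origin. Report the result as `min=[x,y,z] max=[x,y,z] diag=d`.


A = translate([-9.7, 8.8, -10.7]) sphere(r=9.2) → bbox [-18.9,-0.4,-19.9] .. [-0.5,18,-1.5]
B = cube([9.2, 3, 9.8]) → bbox [0,0,0] .. [9.2,3,9.8]
lo = A.lo+B.lo = [-18.9+0, -0.4+0, -19.9+0] = [-18.900,-0.400,-19.900]
hi = A.hi+B.hi = [-0.5+9.2, 18+3, -1.5+9.8] = [8.700,21.000,8.300]
diag = √(27.6²+21.4²+28.2²) = √2014.96 = 44.888

min=[-18.900,-0.400,-19.900] max=[8.700,21.000,8.300] diag=44.888


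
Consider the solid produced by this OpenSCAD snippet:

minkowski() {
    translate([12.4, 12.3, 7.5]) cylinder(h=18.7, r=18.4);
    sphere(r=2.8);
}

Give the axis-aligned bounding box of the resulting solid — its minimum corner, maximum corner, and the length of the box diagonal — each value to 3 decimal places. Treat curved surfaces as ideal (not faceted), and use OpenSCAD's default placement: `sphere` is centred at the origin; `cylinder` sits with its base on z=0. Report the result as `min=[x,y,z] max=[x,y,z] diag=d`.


min=[-8.800,-8.900,4.700] max=[33.600,33.500,29.000] diag=64.699

A = translate([12.4, 12.3, 7.5]) cylinder(h=18.7, r=18.4) → bbox [-6,-6.1,7.5] .. [30.8,30.7,26.2]
B = sphere(r=2.8) → bbox [-2.8,-2.8,-2.8] .. [2.8,2.8,2.8]
lo = A.lo+B.lo = [-6-2.8, -6.1-2.8, 7.5-2.8] = [-8.800,-8.900,4.700]
hi = A.hi+B.hi = [30.8+2.8, 30.7+2.8, 26.2+2.8] = [33.600,33.500,29.000]
diag = √(42.4²+42.4²+24.3²) = √4186.01 = 64.699


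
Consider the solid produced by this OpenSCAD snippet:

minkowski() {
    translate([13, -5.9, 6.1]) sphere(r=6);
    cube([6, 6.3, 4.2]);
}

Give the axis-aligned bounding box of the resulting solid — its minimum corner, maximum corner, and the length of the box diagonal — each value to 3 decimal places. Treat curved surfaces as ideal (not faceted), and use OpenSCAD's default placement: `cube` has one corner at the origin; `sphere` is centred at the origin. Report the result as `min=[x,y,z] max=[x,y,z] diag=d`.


A = translate([13, -5.9, 6.1]) sphere(r=6) → bbox [7,-11.9,0.1] .. [19,0.1,12.1]
B = cube([6, 6.3, 4.2]) → bbox [0,0,0] .. [6,6.3,4.2]
lo = A.lo+B.lo = [7+0, -11.9+0, 0.1+0] = [7.000,-11.900,0.100]
hi = A.hi+B.hi = [19+6, 0.1+6.3, 12.1+4.2] = [25.000,6.400,16.300]
diag = √(18²+18.3²+16.2²) = √921.33 = 30.353

min=[7.000,-11.900,0.100] max=[25.000,6.400,16.300] diag=30.353


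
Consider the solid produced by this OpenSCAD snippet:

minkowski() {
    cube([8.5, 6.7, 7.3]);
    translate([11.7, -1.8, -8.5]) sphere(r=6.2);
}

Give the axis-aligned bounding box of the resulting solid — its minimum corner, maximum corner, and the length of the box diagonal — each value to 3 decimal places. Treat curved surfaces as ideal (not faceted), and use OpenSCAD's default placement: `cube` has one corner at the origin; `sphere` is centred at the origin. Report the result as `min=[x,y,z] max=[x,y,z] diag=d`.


A = translate([11.7, -1.8, -8.5]) sphere(r=6.2) → bbox [5.5,-8,-14.7] .. [17.9,4.4,-2.3]
B = cube([8.5, 6.7, 7.3]) → bbox [0,0,0] .. [8.5,6.7,7.3]
lo = A.lo+B.lo = [5.5+0, -8+0, -14.7+0] = [5.500,-8.000,-14.700]
hi = A.hi+B.hi = [17.9+8.5, 4.4+6.7, -2.3+7.3] = [26.400,11.100,5.000]
diag = √(20.9²+19.1²+19.7²) = √1189.71 = 34.492

min=[5.500,-8.000,-14.700] max=[26.400,11.100,5.000] diag=34.492


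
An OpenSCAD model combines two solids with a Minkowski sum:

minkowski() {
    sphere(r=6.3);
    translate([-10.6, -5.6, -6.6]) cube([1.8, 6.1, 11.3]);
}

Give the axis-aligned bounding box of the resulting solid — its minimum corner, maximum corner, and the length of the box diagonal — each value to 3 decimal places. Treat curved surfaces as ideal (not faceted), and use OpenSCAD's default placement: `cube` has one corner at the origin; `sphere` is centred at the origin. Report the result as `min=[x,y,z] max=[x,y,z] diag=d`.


A = translate([-10.6, -5.6, -6.6]) cube([1.8, 6.1, 11.3]) → bbox [-10.6,-5.6,-6.6] .. [-8.8,0.5,4.7]
B = sphere(r=6.3) → bbox [-6.3,-6.3,-6.3] .. [6.3,6.3,6.3]
lo = A.lo+B.lo = [-10.6-6.3, -5.6-6.3, -6.6-6.3] = [-16.900,-11.900,-12.900]
hi = A.hi+B.hi = [-8.8+6.3, 0.5+6.3, 4.7+6.3] = [-2.500,6.800,11.000]
diag = √(14.4²+18.7²+23.9²) = √1128.26 = 33.590

min=[-16.900,-11.900,-12.900] max=[-2.500,6.800,11.000] diag=33.590


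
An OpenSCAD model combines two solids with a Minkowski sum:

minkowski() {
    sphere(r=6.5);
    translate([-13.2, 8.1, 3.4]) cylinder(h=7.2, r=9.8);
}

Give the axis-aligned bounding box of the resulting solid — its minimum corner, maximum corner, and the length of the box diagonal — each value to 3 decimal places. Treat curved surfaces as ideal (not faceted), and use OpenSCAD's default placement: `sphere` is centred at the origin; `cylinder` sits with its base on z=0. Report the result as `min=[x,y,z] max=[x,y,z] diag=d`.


min=[-29.500,-8.200,-3.100] max=[3.100,24.400,17.100] diag=50.334

A = translate([-13.2, 8.1, 3.4]) cylinder(h=7.2, r=9.8) → bbox [-23,-1.7,3.4] .. [-3.4,17.9,10.6]
B = sphere(r=6.5) → bbox [-6.5,-6.5,-6.5] .. [6.5,6.5,6.5]
lo = A.lo+B.lo = [-23-6.5, -1.7-6.5, 3.4-6.5] = [-29.500,-8.200,-3.100]
hi = A.hi+B.hi = [-3.4+6.5, 17.9+6.5, 10.6+6.5] = [3.100,24.400,17.100]
diag = √(32.6²+32.6²+20.2²) = √2533.56 = 50.334


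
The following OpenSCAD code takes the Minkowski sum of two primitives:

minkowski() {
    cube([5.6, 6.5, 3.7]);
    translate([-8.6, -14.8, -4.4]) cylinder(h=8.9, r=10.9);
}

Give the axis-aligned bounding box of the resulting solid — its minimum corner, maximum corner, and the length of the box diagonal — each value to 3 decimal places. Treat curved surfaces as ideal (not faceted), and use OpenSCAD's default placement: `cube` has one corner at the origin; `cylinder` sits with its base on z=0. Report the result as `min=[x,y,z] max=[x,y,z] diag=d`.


A = translate([-8.6, -14.8, -4.4]) cylinder(h=8.9, r=10.9) → bbox [-19.5,-25.7,-4.4] .. [2.3,-3.9,4.5]
B = cube([5.6, 6.5, 3.7]) → bbox [0,0,0] .. [5.6,6.5,3.7]
lo = A.lo+B.lo = [-19.5+0, -25.7+0, -4.4+0] = [-19.500,-25.700,-4.400]
hi = A.hi+B.hi = [2.3+5.6, -3.9+6.5, 4.5+3.7] = [7.900,2.600,8.200]
diag = √(27.4²+28.3²+12.6²) = √1710.41 = 41.357

min=[-19.500,-25.700,-4.400] max=[7.900,2.600,8.200] diag=41.357


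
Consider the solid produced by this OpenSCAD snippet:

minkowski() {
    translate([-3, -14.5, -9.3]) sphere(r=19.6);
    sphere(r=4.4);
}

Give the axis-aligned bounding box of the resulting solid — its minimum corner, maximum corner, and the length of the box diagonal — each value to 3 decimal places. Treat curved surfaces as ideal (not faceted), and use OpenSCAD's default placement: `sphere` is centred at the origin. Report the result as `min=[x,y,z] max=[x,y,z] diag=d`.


A = translate([-3, -14.5, -9.3]) sphere(r=19.6) → bbox [-22.6,-34.1,-28.9] .. [16.6,5.1,10.3]
B = sphere(r=4.4) → bbox [-4.4,-4.4,-4.4] .. [4.4,4.4,4.4]
lo = A.lo+B.lo = [-22.6-4.4, -34.1-4.4, -28.9-4.4] = [-27.000,-38.500,-33.300]
hi = A.hi+B.hi = [16.6+4.4, 5.1+4.4, 10.3+4.4] = [21.000,9.500,14.700]
diag = √(48²+48²+48²) = √6912 = 83.138

min=[-27.000,-38.500,-33.300] max=[21.000,9.500,14.700] diag=83.138


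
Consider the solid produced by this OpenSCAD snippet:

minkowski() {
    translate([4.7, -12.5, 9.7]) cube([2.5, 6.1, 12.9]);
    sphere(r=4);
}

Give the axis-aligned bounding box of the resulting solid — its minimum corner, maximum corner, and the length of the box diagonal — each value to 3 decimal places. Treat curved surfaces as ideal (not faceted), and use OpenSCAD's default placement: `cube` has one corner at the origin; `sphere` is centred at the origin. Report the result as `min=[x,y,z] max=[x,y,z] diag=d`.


min=[0.700,-16.500,5.700] max=[11.200,-2.400,26.600] diag=27.311

A = translate([4.7, -12.5, 9.7]) cube([2.5, 6.1, 12.9]) → bbox [4.7,-12.5,9.7] .. [7.2,-6.4,22.6]
B = sphere(r=4) → bbox [-4,-4,-4] .. [4,4,4]
lo = A.lo+B.lo = [4.7-4, -12.5-4, 9.7-4] = [0.700,-16.500,5.700]
hi = A.hi+B.hi = [7.2+4, -6.4+4, 22.6+4] = [11.200,-2.400,26.600]
diag = √(10.5²+14.1²+20.9²) = √745.87 = 27.311


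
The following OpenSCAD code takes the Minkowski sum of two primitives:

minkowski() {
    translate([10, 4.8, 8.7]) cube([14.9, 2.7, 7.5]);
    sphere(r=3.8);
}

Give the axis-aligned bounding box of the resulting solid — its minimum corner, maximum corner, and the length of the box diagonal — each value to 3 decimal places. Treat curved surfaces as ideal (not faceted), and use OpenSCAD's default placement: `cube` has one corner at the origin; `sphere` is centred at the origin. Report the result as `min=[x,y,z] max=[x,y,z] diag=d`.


min=[6.200,1.000,4.900] max=[28.700,11.300,20.000] diag=28.989

A = translate([10, 4.8, 8.7]) cube([14.9, 2.7, 7.5]) → bbox [10,4.8,8.7] .. [24.9,7.5,16.2]
B = sphere(r=3.8) → bbox [-3.8,-3.8,-3.8] .. [3.8,3.8,3.8]
lo = A.lo+B.lo = [10-3.8, 4.8-3.8, 8.7-3.8] = [6.200,1.000,4.900]
hi = A.hi+B.hi = [24.9+3.8, 7.5+3.8, 16.2+3.8] = [28.700,11.300,20.000]
diag = √(22.5²+10.3²+15.1²) = √840.35 = 28.989


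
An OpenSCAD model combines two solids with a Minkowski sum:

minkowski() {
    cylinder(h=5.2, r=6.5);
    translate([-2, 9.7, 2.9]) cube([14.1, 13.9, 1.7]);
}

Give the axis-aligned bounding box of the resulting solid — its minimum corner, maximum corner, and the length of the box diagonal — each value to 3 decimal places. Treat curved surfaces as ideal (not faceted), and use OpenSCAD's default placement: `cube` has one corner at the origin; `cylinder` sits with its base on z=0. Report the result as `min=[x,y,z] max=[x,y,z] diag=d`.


min=[-8.500,3.200,2.900] max=[18.600,30.100,9.800] diag=38.802

A = translate([-2, 9.7, 2.9]) cube([14.1, 13.9, 1.7]) → bbox [-2,9.7,2.9] .. [12.1,23.6,4.6]
B = cylinder(h=5.2, r=6.5) → bbox [-6.5,-6.5,0] .. [6.5,6.5,5.2]
lo = A.lo+B.lo = [-2-6.5, 9.7-6.5, 2.9+0] = [-8.500,3.200,2.900]
hi = A.hi+B.hi = [12.1+6.5, 23.6+6.5, 4.6+5.2] = [18.600,30.100,9.800]
diag = √(27.1²+26.9²+6.9²) = √1505.63 = 38.802


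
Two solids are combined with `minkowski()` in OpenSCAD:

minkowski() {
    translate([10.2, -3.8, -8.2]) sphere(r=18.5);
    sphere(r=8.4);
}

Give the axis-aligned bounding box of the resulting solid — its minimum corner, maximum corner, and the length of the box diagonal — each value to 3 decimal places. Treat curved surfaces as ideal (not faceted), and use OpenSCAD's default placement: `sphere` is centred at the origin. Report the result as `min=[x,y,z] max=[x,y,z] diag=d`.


A = translate([10.2, -3.8, -8.2]) sphere(r=18.5) → bbox [-8.3,-22.3,-26.7] .. [28.7,14.7,10.3]
B = sphere(r=8.4) → bbox [-8.4,-8.4,-8.4] .. [8.4,8.4,8.4]
lo = A.lo+B.lo = [-8.3-8.4, -22.3-8.4, -26.7-8.4] = [-16.700,-30.700,-35.100]
hi = A.hi+B.hi = [28.7+8.4, 14.7+8.4, 10.3+8.4] = [37.100,23.100,18.700]
diag = √(53.8²+53.8²+53.8²) = √8683.32 = 93.184

min=[-16.700,-30.700,-35.100] max=[37.100,23.100,18.700] diag=93.184


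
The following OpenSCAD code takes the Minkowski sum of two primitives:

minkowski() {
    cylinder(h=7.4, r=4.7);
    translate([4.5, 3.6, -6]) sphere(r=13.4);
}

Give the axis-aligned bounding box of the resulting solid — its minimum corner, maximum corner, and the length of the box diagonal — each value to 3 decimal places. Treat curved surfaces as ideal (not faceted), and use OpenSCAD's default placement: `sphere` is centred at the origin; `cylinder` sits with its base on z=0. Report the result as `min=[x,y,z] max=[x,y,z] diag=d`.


min=[-13.600,-14.500,-19.400] max=[22.600,21.700,14.800] diag=61.567

A = translate([4.5, 3.6, -6]) sphere(r=13.4) → bbox [-8.9,-9.8,-19.4] .. [17.9,17,7.4]
B = cylinder(h=7.4, r=4.7) → bbox [-4.7,-4.7,0] .. [4.7,4.7,7.4]
lo = A.lo+B.lo = [-8.9-4.7, -9.8-4.7, -19.4+0] = [-13.600,-14.500,-19.400]
hi = A.hi+B.hi = [17.9+4.7, 17+4.7, 7.4+7.4] = [22.600,21.700,14.800]
diag = √(36.2²+36.2²+34.2²) = √3790.52 = 61.567


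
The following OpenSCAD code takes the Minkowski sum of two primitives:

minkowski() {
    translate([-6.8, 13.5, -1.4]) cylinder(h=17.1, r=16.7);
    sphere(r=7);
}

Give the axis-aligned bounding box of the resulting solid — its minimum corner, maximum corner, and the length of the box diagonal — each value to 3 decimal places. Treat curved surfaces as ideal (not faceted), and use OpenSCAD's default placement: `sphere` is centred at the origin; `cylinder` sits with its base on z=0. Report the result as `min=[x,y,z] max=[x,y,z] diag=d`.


min=[-30.500,-10.200,-8.400] max=[16.900,37.200,22.700] diag=73.897

A = translate([-6.8, 13.5, -1.4]) cylinder(h=17.1, r=16.7) → bbox [-23.5,-3.2,-1.4] .. [9.9,30.2,15.7]
B = sphere(r=7) → bbox [-7,-7,-7] .. [7,7,7]
lo = A.lo+B.lo = [-23.5-7, -3.2-7, -1.4-7] = [-30.500,-10.200,-8.400]
hi = A.hi+B.hi = [9.9+7, 30.2+7, 15.7+7] = [16.900,37.200,22.700]
diag = √(47.4²+47.4²+31.1²) = √5460.73 = 73.897


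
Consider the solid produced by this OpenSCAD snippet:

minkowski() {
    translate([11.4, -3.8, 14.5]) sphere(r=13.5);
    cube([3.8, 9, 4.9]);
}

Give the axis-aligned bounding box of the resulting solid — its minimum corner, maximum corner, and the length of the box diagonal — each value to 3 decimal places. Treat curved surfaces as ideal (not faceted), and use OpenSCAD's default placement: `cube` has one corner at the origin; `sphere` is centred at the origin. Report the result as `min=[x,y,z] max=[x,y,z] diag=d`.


min=[-2.100,-17.300,1.000] max=[28.700,18.700,32.900] diag=57.116

A = translate([11.4, -3.8, 14.5]) sphere(r=13.5) → bbox [-2.1,-17.3,1] .. [24.9,9.7,28]
B = cube([3.8, 9, 4.9]) → bbox [0,0,0] .. [3.8,9,4.9]
lo = A.lo+B.lo = [-2.1+0, -17.3+0, 1+0] = [-2.100,-17.300,1.000]
hi = A.hi+B.hi = [24.9+3.8, 9.7+9, 28+4.9] = [28.700,18.700,32.900]
diag = √(30.8²+36²+31.9²) = √3262.25 = 57.116


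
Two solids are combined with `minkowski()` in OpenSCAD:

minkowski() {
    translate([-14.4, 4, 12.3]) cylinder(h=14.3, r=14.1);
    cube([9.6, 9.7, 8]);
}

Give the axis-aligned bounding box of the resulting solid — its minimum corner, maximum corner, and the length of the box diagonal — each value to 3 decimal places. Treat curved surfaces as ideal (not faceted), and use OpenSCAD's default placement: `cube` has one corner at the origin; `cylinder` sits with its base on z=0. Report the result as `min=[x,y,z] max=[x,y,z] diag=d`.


A = translate([-14.4, 4, 12.3]) cylinder(h=14.3, r=14.1) → bbox [-28.5,-10.1,12.3] .. [-0.3,18.1,26.6]
B = cube([9.6, 9.7, 8]) → bbox [0,0,0] .. [9.6,9.7,8]
lo = A.lo+B.lo = [-28.5+0, -10.1+0, 12.3+0] = [-28.500,-10.100,12.300]
hi = A.hi+B.hi = [-0.3+9.6, 18.1+9.7, 26.6+8] = [9.300,27.800,34.600]
diag = √(37.8²+37.9²+22.3²) = √3362.54 = 57.987

min=[-28.500,-10.100,12.300] max=[9.300,27.800,34.600] diag=57.987


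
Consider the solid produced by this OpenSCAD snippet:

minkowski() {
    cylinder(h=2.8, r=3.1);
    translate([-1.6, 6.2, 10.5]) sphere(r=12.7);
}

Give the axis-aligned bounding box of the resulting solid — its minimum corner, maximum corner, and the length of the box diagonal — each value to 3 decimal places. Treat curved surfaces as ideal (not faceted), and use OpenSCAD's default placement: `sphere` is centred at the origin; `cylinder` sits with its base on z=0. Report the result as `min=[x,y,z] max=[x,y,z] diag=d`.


A = translate([-1.6, 6.2, 10.5]) sphere(r=12.7) → bbox [-14.3,-6.5,-2.2] .. [11.1,18.9,23.2]
B = cylinder(h=2.8, r=3.1) → bbox [-3.1,-3.1,0] .. [3.1,3.1,2.8]
lo = A.lo+B.lo = [-14.3-3.1, -6.5-3.1, -2.2+0] = [-17.400,-9.600,-2.200]
hi = A.hi+B.hi = [11.1+3.1, 18.9+3.1, 23.2+2.8] = [14.200,22.000,26.000]
diag = √(31.6²+31.6²+28.2²) = √2792.36 = 52.843

min=[-17.400,-9.600,-2.200] max=[14.200,22.000,26.000] diag=52.843


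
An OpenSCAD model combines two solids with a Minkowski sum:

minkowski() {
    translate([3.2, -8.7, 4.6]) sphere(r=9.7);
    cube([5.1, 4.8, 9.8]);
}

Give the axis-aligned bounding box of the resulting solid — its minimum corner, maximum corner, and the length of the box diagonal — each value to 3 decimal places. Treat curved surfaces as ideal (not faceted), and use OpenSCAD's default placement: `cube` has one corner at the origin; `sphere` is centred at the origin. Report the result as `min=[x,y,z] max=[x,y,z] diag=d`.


A = translate([3.2, -8.7, 4.6]) sphere(r=9.7) → bbox [-6.5,-18.4,-5.1] .. [12.9,1,14.3]
B = cube([5.1, 4.8, 9.8]) → bbox [0,0,0] .. [5.1,4.8,9.8]
lo = A.lo+B.lo = [-6.5+0, -18.4+0, -5.1+0] = [-6.500,-18.400,-5.100]
hi = A.hi+B.hi = [12.9+5.1, 1+4.8, 14.3+9.8] = [18.000,5.800,24.100]
diag = √(24.5²+24.2²+29.2²) = √2038.53 = 45.150

min=[-6.500,-18.400,-5.100] max=[18.000,5.800,24.100] diag=45.150


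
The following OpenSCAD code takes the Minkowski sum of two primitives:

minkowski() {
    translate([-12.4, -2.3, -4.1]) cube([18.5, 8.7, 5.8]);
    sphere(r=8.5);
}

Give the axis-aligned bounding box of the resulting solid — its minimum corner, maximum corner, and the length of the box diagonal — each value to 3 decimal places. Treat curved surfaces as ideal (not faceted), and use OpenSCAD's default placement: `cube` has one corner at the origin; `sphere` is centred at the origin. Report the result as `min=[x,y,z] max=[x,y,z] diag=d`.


A = translate([-12.4, -2.3, -4.1]) cube([18.5, 8.7, 5.8]) → bbox [-12.4,-2.3,-4.1] .. [6.1,6.4,1.7]
B = sphere(r=8.5) → bbox [-8.5,-8.5,-8.5] .. [8.5,8.5,8.5]
lo = A.lo+B.lo = [-12.4-8.5, -2.3-8.5, -4.1-8.5] = [-20.900,-10.800,-12.600]
hi = A.hi+B.hi = [6.1+8.5, 6.4+8.5, 1.7+8.5] = [14.600,14.900,10.200]
diag = √(35.5²+25.7²+22.8²) = √2440.58 = 49.402

min=[-20.900,-10.800,-12.600] max=[14.600,14.900,10.200] diag=49.402


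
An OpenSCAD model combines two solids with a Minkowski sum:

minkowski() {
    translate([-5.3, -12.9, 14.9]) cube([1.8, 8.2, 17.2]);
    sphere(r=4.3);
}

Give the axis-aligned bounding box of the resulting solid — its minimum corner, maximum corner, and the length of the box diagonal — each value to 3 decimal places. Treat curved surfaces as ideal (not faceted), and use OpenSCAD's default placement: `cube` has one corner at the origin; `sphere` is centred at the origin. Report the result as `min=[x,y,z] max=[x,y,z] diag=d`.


A = translate([-5.3, -12.9, 14.9]) cube([1.8, 8.2, 17.2]) → bbox [-5.3,-12.9,14.9] .. [-3.5,-4.7,32.1]
B = sphere(r=4.3) → bbox [-4.3,-4.3,-4.3] .. [4.3,4.3,4.3]
lo = A.lo+B.lo = [-5.3-4.3, -12.9-4.3, 14.9-4.3] = [-9.600,-17.200,10.600]
hi = A.hi+B.hi = [-3.5+4.3, -4.7+4.3, 32.1+4.3] = [0.800,-0.400,36.400]
diag = √(10.4²+16.8²+25.8²) = √1056.04 = 32.497

min=[-9.600,-17.200,10.600] max=[0.800,-0.400,36.400] diag=32.497


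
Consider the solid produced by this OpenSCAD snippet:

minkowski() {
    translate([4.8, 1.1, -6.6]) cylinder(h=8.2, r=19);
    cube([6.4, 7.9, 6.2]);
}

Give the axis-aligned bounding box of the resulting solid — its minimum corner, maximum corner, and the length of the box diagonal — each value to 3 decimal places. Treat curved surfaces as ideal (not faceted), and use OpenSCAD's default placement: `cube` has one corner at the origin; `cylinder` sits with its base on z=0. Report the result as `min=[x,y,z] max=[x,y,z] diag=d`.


A = translate([4.8, 1.1, -6.6]) cylinder(h=8.2, r=19) → bbox [-14.2,-17.9,-6.6] .. [23.8,20.1,1.6]
B = cube([6.4, 7.9, 6.2]) → bbox [0,0,0] .. [6.4,7.9,6.2]
lo = A.lo+B.lo = [-14.2+0, -17.9+0, -6.6+0] = [-14.200,-17.900,-6.600]
hi = A.hi+B.hi = [23.8+6.4, 20.1+7.9, 1.6+6.2] = [30.200,28.000,7.800]
diag = √(44.4²+45.9²+14.4²) = √4285.53 = 65.464

min=[-14.200,-17.900,-6.600] max=[30.200,28.000,7.800] diag=65.464


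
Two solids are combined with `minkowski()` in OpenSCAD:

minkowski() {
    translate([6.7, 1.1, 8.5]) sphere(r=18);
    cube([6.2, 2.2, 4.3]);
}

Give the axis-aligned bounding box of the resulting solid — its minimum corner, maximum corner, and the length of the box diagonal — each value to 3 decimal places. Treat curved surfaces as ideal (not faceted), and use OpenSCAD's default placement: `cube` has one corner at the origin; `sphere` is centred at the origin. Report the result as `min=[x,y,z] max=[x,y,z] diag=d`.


min=[-11.300,-16.900,-9.500] max=[30.900,21.300,30.800] diag=69.744

A = translate([6.7, 1.1, 8.5]) sphere(r=18) → bbox [-11.3,-16.9,-9.5] .. [24.7,19.1,26.5]
B = cube([6.2, 2.2, 4.3]) → bbox [0,0,0] .. [6.2,2.2,4.3]
lo = A.lo+B.lo = [-11.3+0, -16.9+0, -9.5+0] = [-11.300,-16.900,-9.500]
hi = A.hi+B.hi = [24.7+6.2, 19.1+2.2, 26.5+4.3] = [30.900,21.300,30.800]
diag = √(42.2²+38.2²+40.3²) = √4864.17 = 69.744


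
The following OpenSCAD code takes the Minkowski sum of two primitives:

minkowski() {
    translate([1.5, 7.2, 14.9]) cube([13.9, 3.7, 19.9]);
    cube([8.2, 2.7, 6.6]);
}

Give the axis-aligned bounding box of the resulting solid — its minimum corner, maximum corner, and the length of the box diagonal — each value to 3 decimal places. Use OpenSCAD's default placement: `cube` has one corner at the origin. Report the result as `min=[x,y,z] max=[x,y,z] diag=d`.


min=[1.500,7.200,14.900] max=[23.600,13.600,41.400] diag=35.094

A = translate([1.5, 7.2, 14.9]) cube([13.9, 3.7, 19.9]) → bbox [1.5,7.2,14.9] .. [15.4,10.9,34.8]
B = cube([8.2, 2.7, 6.6]) → bbox [0,0,0] .. [8.2,2.7,6.6]
lo = A.lo+B.lo = [1.5+0, 7.2+0, 14.9+0] = [1.500,7.200,14.900]
hi = A.hi+B.hi = [15.4+8.2, 10.9+2.7, 34.8+6.6] = [23.600,13.600,41.400]
diag = √(22.1²+6.4²+26.5²) = √1231.62 = 35.094


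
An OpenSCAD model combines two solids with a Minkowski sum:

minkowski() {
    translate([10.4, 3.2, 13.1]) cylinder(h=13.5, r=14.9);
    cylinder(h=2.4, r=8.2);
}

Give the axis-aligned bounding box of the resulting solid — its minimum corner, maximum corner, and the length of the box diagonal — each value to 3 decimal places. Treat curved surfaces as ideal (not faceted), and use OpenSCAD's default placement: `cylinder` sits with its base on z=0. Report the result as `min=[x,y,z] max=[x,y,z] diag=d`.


A = translate([10.4, 3.2, 13.1]) cylinder(h=13.5, r=14.9) → bbox [-4.5,-11.7,13.1] .. [25.3,18.1,26.6]
B = cylinder(h=2.4, r=8.2) → bbox [-8.2,-8.2,0] .. [8.2,8.2,2.4]
lo = A.lo+B.lo = [-4.5-8.2, -11.7-8.2, 13.1+0] = [-12.700,-19.900,13.100]
hi = A.hi+B.hi = [25.3+8.2, 18.1+8.2, 26.6+2.4] = [33.500,26.300,29.000]
diag = √(46.2²+46.2²+15.9²) = √4521.69 = 67.244

min=[-12.700,-19.900,13.100] max=[33.500,26.300,29.000] diag=67.244


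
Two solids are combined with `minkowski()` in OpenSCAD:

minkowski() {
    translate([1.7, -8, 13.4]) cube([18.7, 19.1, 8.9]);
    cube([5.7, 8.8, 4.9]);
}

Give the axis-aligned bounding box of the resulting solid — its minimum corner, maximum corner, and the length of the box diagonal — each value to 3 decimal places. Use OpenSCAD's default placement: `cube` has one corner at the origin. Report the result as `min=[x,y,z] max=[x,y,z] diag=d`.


min=[1.700,-8.000,13.400] max=[26.100,19.900,27.200] diag=39.550

A = translate([1.7, -8, 13.4]) cube([18.7, 19.1, 8.9]) → bbox [1.7,-8,13.4] .. [20.4,11.1,22.3]
B = cube([5.7, 8.8, 4.9]) → bbox [0,0,0] .. [5.7,8.8,4.9]
lo = A.lo+B.lo = [1.7+0, -8+0, 13.4+0] = [1.700,-8.000,13.400]
hi = A.hi+B.hi = [20.4+5.7, 11.1+8.8, 22.3+4.9] = [26.100,19.900,27.200]
diag = √(24.4²+27.9²+13.8²) = √1564.21 = 39.550


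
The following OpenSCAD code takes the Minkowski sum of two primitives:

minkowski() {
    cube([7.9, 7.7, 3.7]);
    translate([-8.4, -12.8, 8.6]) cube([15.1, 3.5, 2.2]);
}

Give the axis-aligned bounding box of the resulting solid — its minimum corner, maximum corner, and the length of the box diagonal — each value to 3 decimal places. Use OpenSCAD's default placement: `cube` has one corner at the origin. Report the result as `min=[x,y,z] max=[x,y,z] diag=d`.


min=[-8.400,-12.800,8.600] max=[14.600,-1.600,14.500] diag=26.254

A = translate([-8.4, -12.8, 8.6]) cube([15.1, 3.5, 2.2]) → bbox [-8.4,-12.8,8.6] .. [6.7,-9.3,10.8]
B = cube([7.9, 7.7, 3.7]) → bbox [0,0,0] .. [7.9,7.7,3.7]
lo = A.lo+B.lo = [-8.4+0, -12.8+0, 8.6+0] = [-8.400,-12.800,8.600]
hi = A.hi+B.hi = [6.7+7.9, -9.3+7.7, 10.8+3.7] = [14.600,-1.600,14.500]
diag = √(23²+11.2²+5.9²) = √689.25 = 26.254


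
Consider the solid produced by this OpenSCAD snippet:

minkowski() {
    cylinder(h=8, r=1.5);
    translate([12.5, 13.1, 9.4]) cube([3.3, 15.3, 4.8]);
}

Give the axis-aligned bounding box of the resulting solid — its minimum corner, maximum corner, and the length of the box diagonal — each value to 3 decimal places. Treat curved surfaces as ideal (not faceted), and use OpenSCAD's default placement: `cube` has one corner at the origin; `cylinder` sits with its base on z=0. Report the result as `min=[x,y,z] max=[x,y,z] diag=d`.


min=[11.000,11.600,9.400] max=[17.300,29.900,22.200] diag=23.204

A = translate([12.5, 13.1, 9.4]) cube([3.3, 15.3, 4.8]) → bbox [12.5,13.1,9.4] .. [15.8,28.4,14.2]
B = cylinder(h=8, r=1.5) → bbox [-1.5,-1.5,0] .. [1.5,1.5,8]
lo = A.lo+B.lo = [12.5-1.5, 13.1-1.5, 9.4+0] = [11.000,11.600,9.400]
hi = A.hi+B.hi = [15.8+1.5, 28.4+1.5, 14.2+8] = [17.300,29.900,22.200]
diag = √(6.3²+18.3²+12.8²) = √538.42 = 23.204


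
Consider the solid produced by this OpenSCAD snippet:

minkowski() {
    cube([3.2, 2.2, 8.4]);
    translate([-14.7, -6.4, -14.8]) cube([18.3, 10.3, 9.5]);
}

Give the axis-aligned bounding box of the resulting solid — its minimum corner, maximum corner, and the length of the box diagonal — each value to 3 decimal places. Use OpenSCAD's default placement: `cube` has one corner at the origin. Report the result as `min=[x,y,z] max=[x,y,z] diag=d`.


A = translate([-14.7, -6.4, -14.8]) cube([18.3, 10.3, 9.5]) → bbox [-14.7,-6.4,-14.8] .. [3.6,3.9,-5.3]
B = cube([3.2, 2.2, 8.4]) → bbox [0,0,0] .. [3.2,2.2,8.4]
lo = A.lo+B.lo = [-14.7+0, -6.4+0, -14.8+0] = [-14.700,-6.400,-14.800]
hi = A.hi+B.hi = [3.6+3.2, 3.9+2.2, -5.3+8.4] = [6.800,6.100,3.100]
diag = √(21.5²+12.5²+17.9²) = √938.91 = 30.642

min=[-14.700,-6.400,-14.800] max=[6.800,6.100,3.100] diag=30.642
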